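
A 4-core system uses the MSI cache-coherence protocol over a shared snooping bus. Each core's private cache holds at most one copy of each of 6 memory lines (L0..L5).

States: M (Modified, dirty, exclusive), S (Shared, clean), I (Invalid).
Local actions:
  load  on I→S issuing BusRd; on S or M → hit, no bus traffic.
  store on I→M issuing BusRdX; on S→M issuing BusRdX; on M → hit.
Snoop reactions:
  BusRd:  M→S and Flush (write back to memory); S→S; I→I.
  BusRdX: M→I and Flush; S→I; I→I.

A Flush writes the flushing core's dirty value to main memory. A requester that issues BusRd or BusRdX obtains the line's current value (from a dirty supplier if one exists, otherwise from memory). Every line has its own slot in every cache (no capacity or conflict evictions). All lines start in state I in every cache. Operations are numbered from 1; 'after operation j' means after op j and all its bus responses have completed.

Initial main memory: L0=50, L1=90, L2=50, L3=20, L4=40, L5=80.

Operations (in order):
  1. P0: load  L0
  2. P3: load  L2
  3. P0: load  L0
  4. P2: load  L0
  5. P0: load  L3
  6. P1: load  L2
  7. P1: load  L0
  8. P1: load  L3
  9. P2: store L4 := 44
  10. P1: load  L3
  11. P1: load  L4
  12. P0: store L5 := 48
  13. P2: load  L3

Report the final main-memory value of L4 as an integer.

memory[L4] = 44

[1] P0: load  L0 | P0:S(50), P1:I, P2:I, P3:I | bus: BusRd
[2] P3: load  L2 | P0:I, P1:I, P2:I, P3:S(50) | bus: BusRd
[3] P0: load  L0 | P0:S(50), P1:I, P2:I, P3:I | bus: none
[4] P2: load  L0 | P0:S(50), P1:I, P2:S(50), P3:I | bus: BusRd
[5] P0: load  L3 | P0:S(20), P1:I, P2:I, P3:I | bus: BusRd
[6] P1: load  L2 | P0:I, P1:S(50), P2:I, P3:S(50) | bus: BusRd
[7] P1: load  L0 | P0:S(50), P1:S(50), P2:S(50), P3:I | bus: BusRd
[8] P1: load  L3 | P0:S(20), P1:S(20), P2:I, P3:I | bus: BusRd
[9] P2: store L4 := 44 | P0:I, P1:I, P2:M(44), P3:I | bus: BusRdX
[10] P1: load  L3 | P0:S(20), P1:S(20), P2:I, P3:I | bus: none
[11] P1: load  L4 | P0:I, P1:S(44), P2:S(44), P3:I | bus: BusRd,Flush
[12] P0: store L5 := 48 | P0:M(48), P1:I, P2:I, P3:I | bus: BusRdX
[13] P2: load  L3 | P0:S(20), P1:S(20), P2:S(20), P3:I | bus: BusRd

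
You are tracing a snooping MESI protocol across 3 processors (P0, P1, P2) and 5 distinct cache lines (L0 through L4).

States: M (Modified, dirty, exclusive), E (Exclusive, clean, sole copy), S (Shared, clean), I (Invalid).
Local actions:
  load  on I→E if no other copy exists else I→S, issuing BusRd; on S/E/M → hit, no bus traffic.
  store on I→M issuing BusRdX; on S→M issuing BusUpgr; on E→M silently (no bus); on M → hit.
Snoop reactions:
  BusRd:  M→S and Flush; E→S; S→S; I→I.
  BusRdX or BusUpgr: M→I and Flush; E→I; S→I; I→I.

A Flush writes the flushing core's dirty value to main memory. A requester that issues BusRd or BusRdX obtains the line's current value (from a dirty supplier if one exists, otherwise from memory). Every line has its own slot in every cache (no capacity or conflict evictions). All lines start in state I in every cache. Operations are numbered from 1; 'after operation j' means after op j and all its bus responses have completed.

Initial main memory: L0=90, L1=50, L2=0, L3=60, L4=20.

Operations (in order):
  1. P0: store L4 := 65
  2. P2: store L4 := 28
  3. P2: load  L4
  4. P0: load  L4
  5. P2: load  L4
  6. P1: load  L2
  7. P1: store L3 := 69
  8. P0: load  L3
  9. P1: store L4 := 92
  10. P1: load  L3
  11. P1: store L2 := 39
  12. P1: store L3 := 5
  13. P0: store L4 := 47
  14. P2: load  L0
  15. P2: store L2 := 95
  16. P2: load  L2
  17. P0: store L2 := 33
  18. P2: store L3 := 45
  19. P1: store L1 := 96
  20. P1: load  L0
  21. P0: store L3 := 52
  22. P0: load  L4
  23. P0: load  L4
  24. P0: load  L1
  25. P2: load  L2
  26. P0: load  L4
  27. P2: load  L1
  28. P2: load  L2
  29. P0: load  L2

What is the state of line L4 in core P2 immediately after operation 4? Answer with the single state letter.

state = S

step 1: P0: store L4 := 65  ⟶  MII  (L4)  txn=BusRdX  M[L4]=20
step 2: P2: store L4 := 28  ⟶  IIM  (L4)  txn=BusRdX+Flush  M[L4]=65
step 3: P2: load  L4  ⟶  IIM  (L4)  txn=∅  M[L4]=65
step 4: P0: load  L4  ⟶  SIS  (L4)  txn=BusRd+Flush  M[L4]=28
step 5: P2: load  L4  ⟶  SIS  (L4)  txn=∅  M[L4]=28
step 6: P1: load  L2  ⟶  IEI  (L2)  txn=BusRd  M[L2]=0
step 7: P1: store L3 := 69  ⟶  IMI  (L3)  txn=BusRdX  M[L3]=60
step 8: P0: load  L3  ⟶  SSI  (L3)  txn=BusRd+Flush  M[L3]=69
step 9: P1: store L4 := 92  ⟶  IMI  (L4)  txn=BusRdX  M[L4]=28
step 10: P1: load  L3  ⟶  SSI  (L3)  txn=∅  M[L3]=69
step 11: P1: store L2 := 39  ⟶  IMI  (L2)  txn=∅  M[L2]=0
step 12: P1: store L3 := 5  ⟶  IMI  (L3)  txn=BusUpgr  M[L3]=69
step 13: P0: store L4 := 47  ⟶  MII  (L4)  txn=BusRdX+Flush  M[L4]=92
step 14: P2: load  L0  ⟶  IIE  (L0)  txn=BusRd  M[L0]=90
step 15: P2: store L2 := 95  ⟶  IIM  (L2)  txn=BusRdX+Flush  M[L2]=39
step 16: P2: load  L2  ⟶  IIM  (L2)  txn=∅  M[L2]=39
step 17: P0: store L2 := 33  ⟶  MII  (L2)  txn=BusRdX+Flush  M[L2]=95
step 18: P2: store L3 := 45  ⟶  IIM  (L3)  txn=BusRdX+Flush  M[L3]=5
step 19: P1: store L1 := 96  ⟶  IMI  (L1)  txn=BusRdX  M[L1]=50
step 20: P1: load  L0  ⟶  ISS  (L0)  txn=BusRd  M[L0]=90
step 21: P0: store L3 := 52  ⟶  MII  (L3)  txn=BusRdX+Flush  M[L3]=45
step 22: P0: load  L4  ⟶  MII  (L4)  txn=∅  M[L4]=92
step 23: P0: load  L4  ⟶  MII  (L4)  txn=∅  M[L4]=92
step 24: P0: load  L1  ⟶  SSI  (L1)  txn=BusRd+Flush  M[L1]=96
step 25: P2: load  L2  ⟶  SIS  (L2)  txn=BusRd+Flush  M[L2]=33
step 26: P0: load  L4  ⟶  MII  (L4)  txn=∅  M[L4]=92
step 27: P2: load  L1  ⟶  SSS  (L1)  txn=BusRd  M[L1]=96
step 28: P2: load  L2  ⟶  SIS  (L2)  txn=∅  M[L2]=33
step 29: P0: load  L2  ⟶  SIS  (L2)  txn=∅  M[L2]=33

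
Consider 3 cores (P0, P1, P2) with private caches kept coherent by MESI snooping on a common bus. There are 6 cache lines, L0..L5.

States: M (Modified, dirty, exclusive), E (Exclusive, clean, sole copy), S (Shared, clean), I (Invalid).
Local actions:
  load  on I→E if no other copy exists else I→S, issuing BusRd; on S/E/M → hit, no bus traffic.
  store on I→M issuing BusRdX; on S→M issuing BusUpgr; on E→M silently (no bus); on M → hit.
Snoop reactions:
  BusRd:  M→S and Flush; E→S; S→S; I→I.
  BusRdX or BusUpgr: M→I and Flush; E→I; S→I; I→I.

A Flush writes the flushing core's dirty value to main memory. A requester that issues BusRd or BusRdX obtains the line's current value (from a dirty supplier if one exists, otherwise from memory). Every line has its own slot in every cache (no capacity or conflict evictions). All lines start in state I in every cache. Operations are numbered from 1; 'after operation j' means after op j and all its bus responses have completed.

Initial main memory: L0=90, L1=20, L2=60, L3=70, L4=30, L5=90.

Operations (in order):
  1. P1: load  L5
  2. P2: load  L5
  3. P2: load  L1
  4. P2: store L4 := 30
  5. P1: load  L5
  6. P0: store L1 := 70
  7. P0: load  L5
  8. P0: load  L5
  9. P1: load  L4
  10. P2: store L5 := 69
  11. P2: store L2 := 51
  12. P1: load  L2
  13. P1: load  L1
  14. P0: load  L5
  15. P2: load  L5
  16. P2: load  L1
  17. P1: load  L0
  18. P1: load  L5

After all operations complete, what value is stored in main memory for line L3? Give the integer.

1. P1: load  L5  bus=[BusRd]  L5: P0=I P1=E P2=I  mem[L5]=90
2. P2: load  L5  bus=[BusRd]  L5: P0=I P1=S P2=S  mem[L5]=90
3. P2: load  L1  bus=[BusRd]  L1: P0=I P1=I P2=E  mem[L1]=20
4. P2: store L4 := 30  bus=[BusRdX]  L4: P0=I P1=I P2=M  mem[L4]=30
5. P1: load  L5  bus=[-]  L5: P0=I P1=S P2=S  mem[L5]=90
6. P0: store L1 := 70  bus=[BusRdX]  L1: P0=M P1=I P2=I  mem[L1]=20
7. P0: load  L5  bus=[BusRd]  L5: P0=S P1=S P2=S  mem[L5]=90
8. P0: load  L5  bus=[-]  L5: P0=S P1=S P2=S  mem[L5]=90
9. P1: load  L4  bus=[BusRd,Flush]  L4: P0=I P1=S P2=S  mem[L4]=30
10. P2: store L5 := 69  bus=[BusUpgr]  L5: P0=I P1=I P2=M  mem[L5]=90
11. P2: store L2 := 51  bus=[BusRdX]  L2: P0=I P1=I P2=M  mem[L2]=60
12. P1: load  L2  bus=[BusRd,Flush]  L2: P0=I P1=S P2=S  mem[L2]=51
13. P1: load  L1  bus=[BusRd,Flush]  L1: P0=S P1=S P2=I  mem[L1]=70
14. P0: load  L5  bus=[BusRd,Flush]  L5: P0=S P1=I P2=S  mem[L5]=69
15. P2: load  L5  bus=[-]  L5: P0=S P1=I P2=S  mem[L5]=69
16. P2: load  L1  bus=[BusRd]  L1: P0=S P1=S P2=S  mem[L1]=70
17. P1: load  L0  bus=[BusRd]  L0: P0=I P1=E P2=I  mem[L0]=90
18. P1: load  L5  bus=[BusRd]  L5: P0=S P1=S P2=S  mem[L5]=69

memory[L3] = 70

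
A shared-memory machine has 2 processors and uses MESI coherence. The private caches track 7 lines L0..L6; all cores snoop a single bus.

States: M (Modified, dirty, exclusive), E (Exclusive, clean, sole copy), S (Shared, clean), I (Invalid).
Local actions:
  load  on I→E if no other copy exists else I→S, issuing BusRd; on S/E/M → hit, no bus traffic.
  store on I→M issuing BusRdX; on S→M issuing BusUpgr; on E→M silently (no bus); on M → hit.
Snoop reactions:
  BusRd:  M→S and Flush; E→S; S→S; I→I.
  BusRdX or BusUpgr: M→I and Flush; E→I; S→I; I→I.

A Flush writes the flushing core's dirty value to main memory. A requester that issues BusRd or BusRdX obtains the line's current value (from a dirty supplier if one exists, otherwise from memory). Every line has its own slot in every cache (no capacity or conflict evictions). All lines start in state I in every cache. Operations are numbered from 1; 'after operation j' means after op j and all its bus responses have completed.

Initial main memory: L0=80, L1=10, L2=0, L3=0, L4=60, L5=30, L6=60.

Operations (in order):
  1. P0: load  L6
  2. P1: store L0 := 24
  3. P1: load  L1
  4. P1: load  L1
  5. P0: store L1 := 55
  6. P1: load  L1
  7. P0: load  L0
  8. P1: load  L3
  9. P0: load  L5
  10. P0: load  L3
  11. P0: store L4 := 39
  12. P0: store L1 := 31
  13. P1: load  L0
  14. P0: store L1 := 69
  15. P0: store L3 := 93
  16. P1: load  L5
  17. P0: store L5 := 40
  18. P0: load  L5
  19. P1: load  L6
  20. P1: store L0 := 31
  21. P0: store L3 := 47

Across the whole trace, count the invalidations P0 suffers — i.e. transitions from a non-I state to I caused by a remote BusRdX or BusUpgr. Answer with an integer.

invalidations = 1

step 1: P0: load  L6  ⟶  EI  (L6)  txn=BusRd  M[L6]=60
step 2: P1: store L0 := 24  ⟶  IM  (L0)  txn=BusRdX  M[L0]=80
step 3: P1: load  L1  ⟶  IE  (L1)  txn=BusRd  M[L1]=10
step 4: P1: load  L1  ⟶  IE  (L1)  txn=∅  M[L1]=10
step 5: P0: store L1 := 55  ⟶  MI  (L1)  txn=BusRdX  M[L1]=10
step 6: P1: load  L1  ⟶  SS  (L1)  txn=BusRd+Flush  M[L1]=55
step 7: P0: load  L0  ⟶  SS  (L0)  txn=BusRd+Flush  M[L0]=24
step 8: P1: load  L3  ⟶  IE  (L3)  txn=BusRd  M[L3]=0
step 9: P0: load  L5  ⟶  EI  (L5)  txn=BusRd  M[L5]=30
step 10: P0: load  L3  ⟶  SS  (L3)  txn=BusRd  M[L3]=0
step 11: P0: store L4 := 39  ⟶  MI  (L4)  txn=BusRdX  M[L4]=60
step 12: P0: store L1 := 31  ⟶  MI  (L1)  txn=BusUpgr  M[L1]=55
step 13: P1: load  L0  ⟶  SS  (L0)  txn=∅  M[L0]=24
step 14: P0: store L1 := 69  ⟶  MI  (L1)  txn=∅  M[L1]=55
step 15: P0: store L3 := 93  ⟶  MI  (L3)  txn=BusUpgr  M[L3]=0
step 16: P1: load  L5  ⟶  SS  (L5)  txn=BusRd  M[L5]=30
step 17: P0: store L5 := 40  ⟶  MI  (L5)  txn=BusUpgr  M[L5]=30
step 18: P0: load  L5  ⟶  MI  (L5)  txn=∅  M[L5]=30
step 19: P1: load  L6  ⟶  SS  (L6)  txn=BusRd  M[L6]=60
step 20: P1: store L0 := 31  ⟶  IM  (L0)  txn=BusUpgr  M[L0]=24
step 21: P0: store L3 := 47  ⟶  MI  (L3)  txn=∅  M[L3]=0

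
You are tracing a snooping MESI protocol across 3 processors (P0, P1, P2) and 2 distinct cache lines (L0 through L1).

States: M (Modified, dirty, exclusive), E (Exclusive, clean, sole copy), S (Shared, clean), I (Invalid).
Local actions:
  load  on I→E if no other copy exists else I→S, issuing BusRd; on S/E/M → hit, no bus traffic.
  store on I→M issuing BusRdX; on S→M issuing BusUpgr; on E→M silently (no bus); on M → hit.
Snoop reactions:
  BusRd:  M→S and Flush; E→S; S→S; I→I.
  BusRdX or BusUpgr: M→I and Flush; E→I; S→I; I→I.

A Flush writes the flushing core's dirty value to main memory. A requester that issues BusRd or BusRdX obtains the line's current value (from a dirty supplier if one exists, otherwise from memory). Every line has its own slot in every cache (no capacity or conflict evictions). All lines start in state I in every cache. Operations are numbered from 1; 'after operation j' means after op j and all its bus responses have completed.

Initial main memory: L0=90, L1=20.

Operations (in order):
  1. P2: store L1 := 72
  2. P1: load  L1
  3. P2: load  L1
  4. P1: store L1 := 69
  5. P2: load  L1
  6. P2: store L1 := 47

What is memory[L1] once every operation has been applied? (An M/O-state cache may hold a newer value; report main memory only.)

memory[L1] = 69

[1] P2: store L1 := 72 | P0:I, P1:I, P2:M(72) | bus: BusRdX
[2] P1: load  L1 | P0:I, P1:S(72), P2:S(72) | bus: BusRd,Flush
[3] P2: load  L1 | P0:I, P1:S(72), P2:S(72) | bus: none
[4] P1: store L1 := 69 | P0:I, P1:M(69), P2:I | bus: BusUpgr
[5] P2: load  L1 | P0:I, P1:S(69), P2:S(69) | bus: BusRd,Flush
[6] P2: store L1 := 47 | P0:I, P1:I, P2:M(47) | bus: BusUpgr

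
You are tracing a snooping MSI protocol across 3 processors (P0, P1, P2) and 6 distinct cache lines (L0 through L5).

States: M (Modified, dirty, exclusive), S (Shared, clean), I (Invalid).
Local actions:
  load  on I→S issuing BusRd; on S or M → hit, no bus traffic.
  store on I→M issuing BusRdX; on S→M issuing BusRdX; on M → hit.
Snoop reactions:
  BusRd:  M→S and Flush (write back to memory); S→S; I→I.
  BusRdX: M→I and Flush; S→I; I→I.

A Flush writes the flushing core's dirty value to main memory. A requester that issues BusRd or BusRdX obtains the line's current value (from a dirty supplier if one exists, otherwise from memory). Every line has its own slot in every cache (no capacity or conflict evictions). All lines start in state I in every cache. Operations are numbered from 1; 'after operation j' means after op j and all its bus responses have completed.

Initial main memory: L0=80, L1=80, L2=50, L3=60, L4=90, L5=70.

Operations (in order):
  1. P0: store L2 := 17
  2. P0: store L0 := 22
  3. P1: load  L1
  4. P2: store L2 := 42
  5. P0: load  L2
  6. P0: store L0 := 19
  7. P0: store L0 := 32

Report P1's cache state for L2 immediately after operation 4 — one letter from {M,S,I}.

[1] P0: store L2 := 17 | P0:M(17), P1:I, P2:I | bus: BusRdX
[2] P0: store L0 := 22 | P0:M(22), P1:I, P2:I | bus: BusRdX
[3] P1: load  L1 | P0:I, P1:S(80), P2:I | bus: BusRd
[4] P2: store L2 := 42 | P0:I, P1:I, P2:M(42) | bus: BusRdX,Flush
[5] P0: load  L2 | P0:S(42), P1:I, P2:S(42) | bus: BusRd,Flush
[6] P0: store L0 := 19 | P0:M(19), P1:I, P2:I | bus: none
[7] P0: store L0 := 32 | P0:M(32), P1:I, P2:I | bus: none

state = I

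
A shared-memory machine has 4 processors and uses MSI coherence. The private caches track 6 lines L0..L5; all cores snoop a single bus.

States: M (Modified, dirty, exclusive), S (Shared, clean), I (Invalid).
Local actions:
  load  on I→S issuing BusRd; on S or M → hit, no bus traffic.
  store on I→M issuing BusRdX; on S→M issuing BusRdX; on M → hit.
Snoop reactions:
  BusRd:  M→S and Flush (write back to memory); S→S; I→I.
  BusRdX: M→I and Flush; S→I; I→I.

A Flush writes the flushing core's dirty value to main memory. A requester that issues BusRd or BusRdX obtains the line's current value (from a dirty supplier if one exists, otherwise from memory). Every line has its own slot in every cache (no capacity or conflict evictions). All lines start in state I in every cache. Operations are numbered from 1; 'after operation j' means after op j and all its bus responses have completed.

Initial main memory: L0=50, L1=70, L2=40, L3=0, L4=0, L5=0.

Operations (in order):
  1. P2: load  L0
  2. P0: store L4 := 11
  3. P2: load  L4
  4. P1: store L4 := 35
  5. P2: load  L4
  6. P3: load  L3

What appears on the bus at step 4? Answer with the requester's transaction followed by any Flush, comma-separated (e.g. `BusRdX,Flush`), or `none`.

bus = BusRdX

1. P2: load  L0  bus=[BusRd]  L0: P0=I P1=I P2=S P3=I  mem[L0]=50
2. P0: store L4 := 11  bus=[BusRdX]  L4: P0=M P1=I P2=I P3=I  mem[L4]=0
3. P2: load  L4  bus=[BusRd,Flush]  L4: P0=S P1=I P2=S P3=I  mem[L4]=11
4. P1: store L4 := 35  bus=[BusRdX]  L4: P0=I P1=M P2=I P3=I  mem[L4]=11
5. P2: load  L4  bus=[BusRd,Flush]  L4: P0=I P1=S P2=S P3=I  mem[L4]=35
6. P3: load  L3  bus=[BusRd]  L3: P0=I P1=I P2=I P3=S  mem[L3]=0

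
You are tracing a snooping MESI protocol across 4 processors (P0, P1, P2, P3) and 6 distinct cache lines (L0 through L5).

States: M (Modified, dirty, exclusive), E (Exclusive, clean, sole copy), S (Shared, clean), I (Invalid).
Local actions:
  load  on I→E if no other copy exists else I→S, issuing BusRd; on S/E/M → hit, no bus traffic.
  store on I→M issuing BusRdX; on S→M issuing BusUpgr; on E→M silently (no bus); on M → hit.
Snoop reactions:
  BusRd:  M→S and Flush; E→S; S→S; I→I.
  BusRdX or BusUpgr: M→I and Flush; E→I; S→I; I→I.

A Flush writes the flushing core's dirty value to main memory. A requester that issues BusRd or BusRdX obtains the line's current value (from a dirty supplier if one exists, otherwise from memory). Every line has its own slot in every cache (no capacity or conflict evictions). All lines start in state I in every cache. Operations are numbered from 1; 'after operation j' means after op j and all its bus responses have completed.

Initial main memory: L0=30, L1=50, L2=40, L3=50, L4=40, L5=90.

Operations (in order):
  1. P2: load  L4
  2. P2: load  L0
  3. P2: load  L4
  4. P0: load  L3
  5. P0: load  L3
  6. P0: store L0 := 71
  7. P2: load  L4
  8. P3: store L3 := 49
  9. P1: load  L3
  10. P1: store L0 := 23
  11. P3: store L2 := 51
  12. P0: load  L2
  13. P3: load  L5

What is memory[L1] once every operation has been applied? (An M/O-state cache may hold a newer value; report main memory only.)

memory[L1] = 50

1. P2: load  L4  bus=[BusRd]  L4: P0=I P1=I P2=E P3=I  mem[L4]=40
2. P2: load  L0  bus=[BusRd]  L0: P0=I P1=I P2=E P3=I  mem[L0]=30
3. P2: load  L4  bus=[-]  L4: P0=I P1=I P2=E P3=I  mem[L4]=40
4. P0: load  L3  bus=[BusRd]  L3: P0=E P1=I P2=I P3=I  mem[L3]=50
5. P0: load  L3  bus=[-]  L3: P0=E P1=I P2=I P3=I  mem[L3]=50
6. P0: store L0 := 71  bus=[BusRdX]  L0: P0=M P1=I P2=I P3=I  mem[L0]=30
7. P2: load  L4  bus=[-]  L4: P0=I P1=I P2=E P3=I  mem[L4]=40
8. P3: store L3 := 49  bus=[BusRdX]  L3: P0=I P1=I P2=I P3=M  mem[L3]=50
9. P1: load  L3  bus=[BusRd,Flush]  L3: P0=I P1=S P2=I P3=S  mem[L3]=49
10. P1: store L0 := 23  bus=[BusRdX,Flush]  L0: P0=I P1=M P2=I P3=I  mem[L0]=71
11. P3: store L2 := 51  bus=[BusRdX]  L2: P0=I P1=I P2=I P3=M  mem[L2]=40
12. P0: load  L2  bus=[BusRd,Flush]  L2: P0=S P1=I P2=I P3=S  mem[L2]=51
13. P3: load  L5  bus=[BusRd]  L5: P0=I P1=I P2=I P3=E  mem[L5]=90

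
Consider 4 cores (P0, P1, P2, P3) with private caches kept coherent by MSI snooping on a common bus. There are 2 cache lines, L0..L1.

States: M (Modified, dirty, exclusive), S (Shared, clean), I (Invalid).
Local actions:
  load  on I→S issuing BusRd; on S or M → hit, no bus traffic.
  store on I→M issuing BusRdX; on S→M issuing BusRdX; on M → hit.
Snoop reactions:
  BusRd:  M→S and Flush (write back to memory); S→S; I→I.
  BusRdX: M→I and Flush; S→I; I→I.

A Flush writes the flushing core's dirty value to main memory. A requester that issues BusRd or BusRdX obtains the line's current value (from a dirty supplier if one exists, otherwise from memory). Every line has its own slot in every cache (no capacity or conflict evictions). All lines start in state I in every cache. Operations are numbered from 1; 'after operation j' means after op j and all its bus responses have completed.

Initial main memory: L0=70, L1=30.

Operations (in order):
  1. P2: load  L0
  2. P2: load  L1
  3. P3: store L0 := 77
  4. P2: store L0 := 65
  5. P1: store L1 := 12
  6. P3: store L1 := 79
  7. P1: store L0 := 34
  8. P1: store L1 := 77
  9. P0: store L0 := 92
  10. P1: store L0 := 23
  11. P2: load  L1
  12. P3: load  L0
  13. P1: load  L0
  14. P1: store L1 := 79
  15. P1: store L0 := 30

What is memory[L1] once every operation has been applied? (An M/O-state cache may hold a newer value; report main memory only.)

memory[L1] = 77

[1] P2: load  L0 | P0:I, P1:I, P2:S(70), P3:I | bus: BusRd
[2] P2: load  L1 | P0:I, P1:I, P2:S(30), P3:I | bus: BusRd
[3] P3: store L0 := 77 | P0:I, P1:I, P2:I, P3:M(77) | bus: BusRdX
[4] P2: store L0 := 65 | P0:I, P1:I, P2:M(65), P3:I | bus: BusRdX,Flush
[5] P1: store L1 := 12 | P0:I, P1:M(12), P2:I, P3:I | bus: BusRdX
[6] P3: store L1 := 79 | P0:I, P1:I, P2:I, P3:M(79) | bus: BusRdX,Flush
[7] P1: store L0 := 34 | P0:I, P1:M(34), P2:I, P3:I | bus: BusRdX,Flush
[8] P1: store L1 := 77 | P0:I, P1:M(77), P2:I, P3:I | bus: BusRdX,Flush
[9] P0: store L0 := 92 | P0:M(92), P1:I, P2:I, P3:I | bus: BusRdX,Flush
[10] P1: store L0 := 23 | P0:I, P1:M(23), P2:I, P3:I | bus: BusRdX,Flush
[11] P2: load  L1 | P0:I, P1:S(77), P2:S(77), P3:I | bus: BusRd,Flush
[12] P3: load  L0 | P0:I, P1:S(23), P2:I, P3:S(23) | bus: BusRd,Flush
[13] P1: load  L0 | P0:I, P1:S(23), P2:I, P3:S(23) | bus: none
[14] P1: store L1 := 79 | P0:I, P1:M(79), P2:I, P3:I | bus: BusRdX
[15] P1: store L0 := 30 | P0:I, P1:M(30), P2:I, P3:I | bus: BusRdX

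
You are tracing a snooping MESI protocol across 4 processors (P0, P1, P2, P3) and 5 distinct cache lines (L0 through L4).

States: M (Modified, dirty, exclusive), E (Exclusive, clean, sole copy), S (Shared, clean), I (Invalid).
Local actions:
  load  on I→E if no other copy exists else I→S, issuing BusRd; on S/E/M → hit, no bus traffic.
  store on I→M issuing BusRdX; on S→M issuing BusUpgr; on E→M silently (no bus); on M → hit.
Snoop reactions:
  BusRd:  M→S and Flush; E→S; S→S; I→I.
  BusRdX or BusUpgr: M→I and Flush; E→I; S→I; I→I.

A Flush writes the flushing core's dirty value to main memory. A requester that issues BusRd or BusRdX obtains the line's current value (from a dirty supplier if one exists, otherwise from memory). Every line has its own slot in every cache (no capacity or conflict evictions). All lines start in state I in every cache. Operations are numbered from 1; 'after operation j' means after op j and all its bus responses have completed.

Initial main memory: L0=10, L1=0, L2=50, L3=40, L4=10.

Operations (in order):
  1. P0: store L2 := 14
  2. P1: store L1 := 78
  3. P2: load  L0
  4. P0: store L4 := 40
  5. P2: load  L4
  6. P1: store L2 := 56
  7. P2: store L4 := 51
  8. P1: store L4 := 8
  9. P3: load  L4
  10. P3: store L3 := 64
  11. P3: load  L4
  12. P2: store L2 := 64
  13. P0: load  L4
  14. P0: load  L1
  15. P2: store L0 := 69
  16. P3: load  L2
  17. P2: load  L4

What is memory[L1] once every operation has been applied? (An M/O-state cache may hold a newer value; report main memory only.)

step 1: P0: store L2 := 14  ⟶  MIII  (L2)  txn=BusRdX  M[L2]=50
step 2: P1: store L1 := 78  ⟶  IMII  (L1)  txn=BusRdX  M[L1]=0
step 3: P2: load  L0  ⟶  IIEI  (L0)  txn=BusRd  M[L0]=10
step 4: P0: store L4 := 40  ⟶  MIII  (L4)  txn=BusRdX  M[L4]=10
step 5: P2: load  L4  ⟶  SISI  (L4)  txn=BusRd+Flush  M[L4]=40
step 6: P1: store L2 := 56  ⟶  IMII  (L2)  txn=BusRdX+Flush  M[L2]=14
step 7: P2: store L4 := 51  ⟶  IIMI  (L4)  txn=BusUpgr  M[L4]=40
step 8: P1: store L4 := 8  ⟶  IMII  (L4)  txn=BusRdX+Flush  M[L4]=51
step 9: P3: load  L4  ⟶  ISIS  (L4)  txn=BusRd+Flush  M[L4]=8
step 10: P3: store L3 := 64  ⟶  IIIM  (L3)  txn=BusRdX  M[L3]=40
step 11: P3: load  L4  ⟶  ISIS  (L4)  txn=∅  M[L4]=8
step 12: P2: store L2 := 64  ⟶  IIMI  (L2)  txn=BusRdX+Flush  M[L2]=56
step 13: P0: load  L4  ⟶  SSIS  (L4)  txn=BusRd  M[L4]=8
step 14: P0: load  L1  ⟶  SSII  (L1)  txn=BusRd+Flush  M[L1]=78
step 15: P2: store L0 := 69  ⟶  IIMI  (L0)  txn=∅  M[L0]=10
step 16: P3: load  L2  ⟶  IISS  (L2)  txn=BusRd+Flush  M[L2]=64
step 17: P2: load  L4  ⟶  SSSS  (L4)  txn=BusRd  M[L4]=8

memory[L1] = 78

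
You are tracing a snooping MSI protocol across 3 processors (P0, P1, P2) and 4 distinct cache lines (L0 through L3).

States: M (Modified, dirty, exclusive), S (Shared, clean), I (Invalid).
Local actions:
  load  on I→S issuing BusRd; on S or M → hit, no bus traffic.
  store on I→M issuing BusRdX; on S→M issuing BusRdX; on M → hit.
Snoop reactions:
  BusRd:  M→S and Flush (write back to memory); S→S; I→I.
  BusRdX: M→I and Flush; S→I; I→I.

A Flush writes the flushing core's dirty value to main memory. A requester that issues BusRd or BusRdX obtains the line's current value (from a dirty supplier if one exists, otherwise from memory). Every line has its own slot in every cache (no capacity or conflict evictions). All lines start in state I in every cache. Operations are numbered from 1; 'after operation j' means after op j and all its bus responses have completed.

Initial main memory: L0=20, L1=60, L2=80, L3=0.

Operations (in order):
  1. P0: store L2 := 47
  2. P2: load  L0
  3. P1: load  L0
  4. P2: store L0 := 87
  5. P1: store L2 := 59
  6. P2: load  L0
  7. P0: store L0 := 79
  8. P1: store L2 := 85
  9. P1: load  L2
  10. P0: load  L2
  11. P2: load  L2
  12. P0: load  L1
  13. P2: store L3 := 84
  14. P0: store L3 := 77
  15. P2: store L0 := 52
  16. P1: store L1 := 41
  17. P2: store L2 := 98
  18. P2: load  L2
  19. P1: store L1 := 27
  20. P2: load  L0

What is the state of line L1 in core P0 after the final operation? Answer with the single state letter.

state = I

  op1 P0: store L2 := 47 → M/I/I on L2; bus BusRdX; mem=80
  op2 P2: load  L0 → I/I/S on L0; bus BusRd; mem=20
  op3 P1: load  L0 → I/S/S on L0; bus BusRd; mem=20
  op4 P2: store L0 := 87 → I/I/M on L0; bus BusRdX; mem=20
  op5 P1: store L2 := 59 → I/M/I on L2; bus BusRdX Flush; mem=47
  op6 P2: load  L0 → I/I/M on L0; bus (none); mem=20
  op7 P0: store L0 := 79 → M/I/I on L0; bus BusRdX Flush; mem=87
  op8 P1: store L2 := 85 → I/M/I on L2; bus (none); mem=47
  op9 P1: load  L2 → I/M/I on L2; bus (none); mem=47
  op10 P0: load  L2 → S/S/I on L2; bus BusRd Flush; mem=85
  op11 P2: load  L2 → S/S/S on L2; bus BusRd; mem=85
  op12 P0: load  L1 → S/I/I on L1; bus BusRd; mem=60
  op13 P2: store L3 := 84 → I/I/M on L3; bus BusRdX; mem=0
  op14 P0: store L3 := 77 → M/I/I on L3; bus BusRdX Flush; mem=84
  op15 P2: store L0 := 52 → I/I/M on L0; bus BusRdX Flush; mem=79
  op16 P1: store L1 := 41 → I/M/I on L1; bus BusRdX; mem=60
  op17 P2: store L2 := 98 → I/I/M on L2; bus BusRdX; mem=85
  op18 P2: load  L2 → I/I/M on L2; bus (none); mem=85
  op19 P1: store L1 := 27 → I/M/I on L1; bus (none); mem=60
  op20 P2: load  L0 → I/I/M on L0; bus (none); mem=79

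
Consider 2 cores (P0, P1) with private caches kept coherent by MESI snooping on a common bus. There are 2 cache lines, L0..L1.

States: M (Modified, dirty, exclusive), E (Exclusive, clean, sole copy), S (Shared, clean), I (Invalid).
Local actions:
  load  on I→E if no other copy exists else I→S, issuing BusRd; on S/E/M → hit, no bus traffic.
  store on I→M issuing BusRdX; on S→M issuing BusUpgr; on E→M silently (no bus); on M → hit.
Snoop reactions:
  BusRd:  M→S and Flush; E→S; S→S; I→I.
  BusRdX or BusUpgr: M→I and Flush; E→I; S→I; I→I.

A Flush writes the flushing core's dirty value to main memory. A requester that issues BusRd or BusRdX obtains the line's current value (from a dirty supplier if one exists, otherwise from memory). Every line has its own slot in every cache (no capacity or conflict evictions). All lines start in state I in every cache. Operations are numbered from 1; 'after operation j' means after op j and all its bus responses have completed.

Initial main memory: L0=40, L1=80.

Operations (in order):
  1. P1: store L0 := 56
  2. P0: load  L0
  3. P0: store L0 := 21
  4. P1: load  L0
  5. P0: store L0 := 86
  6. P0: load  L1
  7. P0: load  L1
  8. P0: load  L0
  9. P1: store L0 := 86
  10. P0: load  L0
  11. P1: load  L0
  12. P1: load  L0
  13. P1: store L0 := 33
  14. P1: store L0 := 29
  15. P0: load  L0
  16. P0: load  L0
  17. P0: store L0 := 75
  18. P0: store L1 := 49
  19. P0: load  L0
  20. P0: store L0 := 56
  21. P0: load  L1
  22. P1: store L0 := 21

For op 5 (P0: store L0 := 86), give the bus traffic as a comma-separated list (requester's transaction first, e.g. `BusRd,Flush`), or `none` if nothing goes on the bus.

bus = BusUpgr

[1] P1: store L0 := 56 | P0:I, P1:M(56) | bus: BusRdX
[2] P0: load  L0 | P0:S(56), P1:S(56) | bus: BusRd,Flush
[3] P0: store L0 := 21 | P0:M(21), P1:I | bus: BusUpgr
[4] P1: load  L0 | P0:S(21), P1:S(21) | bus: BusRd,Flush
[5] P0: store L0 := 86 | P0:M(86), P1:I | bus: BusUpgr
[6] P0: load  L1 | P0:E(80), P1:I | bus: BusRd
[7] P0: load  L1 | P0:E(80), P1:I | bus: none
[8] P0: load  L0 | P0:M(86), P1:I | bus: none
[9] P1: store L0 := 86 | P0:I, P1:M(86) | bus: BusRdX,Flush
[10] P0: load  L0 | P0:S(86), P1:S(86) | bus: BusRd,Flush
[11] P1: load  L0 | P0:S(86), P1:S(86) | bus: none
[12] P1: load  L0 | P0:S(86), P1:S(86) | bus: none
[13] P1: store L0 := 33 | P0:I, P1:M(33) | bus: BusUpgr
[14] P1: store L0 := 29 | P0:I, P1:M(29) | bus: none
[15] P0: load  L0 | P0:S(29), P1:S(29) | bus: BusRd,Flush
[16] P0: load  L0 | P0:S(29), P1:S(29) | bus: none
[17] P0: store L0 := 75 | P0:M(75), P1:I | bus: BusUpgr
[18] P0: store L1 := 49 | P0:M(49), P1:I | bus: none
[19] P0: load  L0 | P0:M(75), P1:I | bus: none
[20] P0: store L0 := 56 | P0:M(56), P1:I | bus: none
[21] P0: load  L1 | P0:M(49), P1:I | bus: none
[22] P1: store L0 := 21 | P0:I, P1:M(21) | bus: BusRdX,Flush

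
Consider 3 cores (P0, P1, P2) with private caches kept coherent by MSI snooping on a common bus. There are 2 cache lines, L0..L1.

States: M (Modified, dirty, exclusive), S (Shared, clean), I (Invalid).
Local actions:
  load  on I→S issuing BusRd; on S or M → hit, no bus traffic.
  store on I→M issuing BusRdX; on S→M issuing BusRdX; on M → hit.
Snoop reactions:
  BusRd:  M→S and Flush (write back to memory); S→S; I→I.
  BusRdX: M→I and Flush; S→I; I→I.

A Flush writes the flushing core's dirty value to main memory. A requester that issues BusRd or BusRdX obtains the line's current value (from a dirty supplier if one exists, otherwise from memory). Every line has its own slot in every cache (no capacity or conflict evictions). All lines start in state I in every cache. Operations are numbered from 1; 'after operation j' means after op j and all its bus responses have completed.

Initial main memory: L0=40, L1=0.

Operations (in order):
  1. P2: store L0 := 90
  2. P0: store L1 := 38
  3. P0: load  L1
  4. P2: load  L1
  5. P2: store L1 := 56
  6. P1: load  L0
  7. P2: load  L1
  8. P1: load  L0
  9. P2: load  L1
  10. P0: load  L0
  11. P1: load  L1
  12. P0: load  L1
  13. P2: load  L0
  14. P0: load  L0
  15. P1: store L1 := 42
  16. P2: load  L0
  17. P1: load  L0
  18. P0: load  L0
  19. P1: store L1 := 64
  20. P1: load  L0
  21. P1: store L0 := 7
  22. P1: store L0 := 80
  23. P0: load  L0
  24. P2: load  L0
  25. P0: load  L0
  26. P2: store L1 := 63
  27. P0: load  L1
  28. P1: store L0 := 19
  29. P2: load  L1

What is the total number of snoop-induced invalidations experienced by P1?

invalidations = 1

1. P2: store L0 := 90  bus=[BusRdX]  L0: P0=I P1=I P2=M  mem[L0]=40
2. P0: store L1 := 38  bus=[BusRdX]  L1: P0=M P1=I P2=I  mem[L1]=0
3. P0: load  L1  bus=[-]  L1: P0=M P1=I P2=I  mem[L1]=0
4. P2: load  L1  bus=[BusRd,Flush]  L1: P0=S P1=I P2=S  mem[L1]=38
5. P2: store L1 := 56  bus=[BusRdX]  L1: P0=I P1=I P2=M  mem[L1]=38
6. P1: load  L0  bus=[BusRd,Flush]  L0: P0=I P1=S P2=S  mem[L0]=90
7. P2: load  L1  bus=[-]  L1: P0=I P1=I P2=M  mem[L1]=38
8. P1: load  L0  bus=[-]  L0: P0=I P1=S P2=S  mem[L0]=90
9. P2: load  L1  bus=[-]  L1: P0=I P1=I P2=M  mem[L1]=38
10. P0: load  L0  bus=[BusRd]  L0: P0=S P1=S P2=S  mem[L0]=90
11. P1: load  L1  bus=[BusRd,Flush]  L1: P0=I P1=S P2=S  mem[L1]=56
12. P0: load  L1  bus=[BusRd]  L1: P0=S P1=S P2=S  mem[L1]=56
13. P2: load  L0  bus=[-]  L0: P0=S P1=S P2=S  mem[L0]=90
14. P0: load  L0  bus=[-]  L0: P0=S P1=S P2=S  mem[L0]=90
15. P1: store L1 := 42  bus=[BusRdX]  L1: P0=I P1=M P2=I  mem[L1]=56
16. P2: load  L0  bus=[-]  L0: P0=S P1=S P2=S  mem[L0]=90
17. P1: load  L0  bus=[-]  L0: P0=S P1=S P2=S  mem[L0]=90
18. P0: load  L0  bus=[-]  L0: P0=S P1=S P2=S  mem[L0]=90
19. P1: store L1 := 64  bus=[-]  L1: P0=I P1=M P2=I  mem[L1]=56
20. P1: load  L0  bus=[-]  L0: P0=S P1=S P2=S  mem[L0]=90
21. P1: store L0 := 7  bus=[BusRdX]  L0: P0=I P1=M P2=I  mem[L0]=90
22. P1: store L0 := 80  bus=[-]  L0: P0=I P1=M P2=I  mem[L0]=90
23. P0: load  L0  bus=[BusRd,Flush]  L0: P0=S P1=S P2=I  mem[L0]=80
24. P2: load  L0  bus=[BusRd]  L0: P0=S P1=S P2=S  mem[L0]=80
25. P0: load  L0  bus=[-]  L0: P0=S P1=S P2=S  mem[L0]=80
26. P2: store L1 := 63  bus=[BusRdX,Flush]  L1: P0=I P1=I P2=M  mem[L1]=64
27. P0: load  L1  bus=[BusRd,Flush]  L1: P0=S P1=I P2=S  mem[L1]=63
28. P1: store L0 := 19  bus=[BusRdX]  L0: P0=I P1=M P2=I  mem[L0]=80
29. P2: load  L1  bus=[-]  L1: P0=S P1=I P2=S  mem[L1]=63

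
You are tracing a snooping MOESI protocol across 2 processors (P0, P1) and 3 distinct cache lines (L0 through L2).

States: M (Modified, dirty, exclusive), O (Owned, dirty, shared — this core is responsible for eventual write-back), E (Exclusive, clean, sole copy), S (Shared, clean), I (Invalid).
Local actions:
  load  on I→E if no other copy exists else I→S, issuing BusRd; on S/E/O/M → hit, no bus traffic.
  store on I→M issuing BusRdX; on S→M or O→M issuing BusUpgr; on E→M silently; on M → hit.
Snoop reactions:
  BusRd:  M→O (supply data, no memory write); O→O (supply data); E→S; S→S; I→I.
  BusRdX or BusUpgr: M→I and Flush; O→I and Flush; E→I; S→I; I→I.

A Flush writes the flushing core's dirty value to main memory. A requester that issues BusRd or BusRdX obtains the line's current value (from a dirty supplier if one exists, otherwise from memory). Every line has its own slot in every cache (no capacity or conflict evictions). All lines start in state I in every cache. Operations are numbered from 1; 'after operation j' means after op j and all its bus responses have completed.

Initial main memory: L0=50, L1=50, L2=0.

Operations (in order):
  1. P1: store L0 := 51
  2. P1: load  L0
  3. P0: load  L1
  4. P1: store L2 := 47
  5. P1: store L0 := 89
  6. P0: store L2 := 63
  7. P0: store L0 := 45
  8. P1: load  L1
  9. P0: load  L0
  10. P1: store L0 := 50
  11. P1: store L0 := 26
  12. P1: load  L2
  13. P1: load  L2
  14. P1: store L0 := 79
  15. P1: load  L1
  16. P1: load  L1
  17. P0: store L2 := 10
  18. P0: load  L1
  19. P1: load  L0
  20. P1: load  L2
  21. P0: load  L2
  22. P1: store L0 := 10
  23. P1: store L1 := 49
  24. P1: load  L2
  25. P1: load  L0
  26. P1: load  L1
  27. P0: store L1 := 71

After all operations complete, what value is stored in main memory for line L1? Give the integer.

memory[L1] = 49

  op1 P1: store L0 := 51 → I/M on L0; bus BusRdX; mem=50
  op2 P1: load  L0 → I/M on L0; bus (none); mem=50
  op3 P0: load  L1 → E/I on L1; bus BusRd; mem=50
  op4 P1: store L2 := 47 → I/M on L2; bus BusRdX; mem=0
  op5 P1: store L0 := 89 → I/M on L0; bus (none); mem=50
  op6 P0: store L2 := 63 → M/I on L2; bus BusRdX Flush; mem=47
  op7 P0: store L0 := 45 → M/I on L0; bus BusRdX Flush; mem=89
  op8 P1: load  L1 → S/S on L1; bus BusRd; mem=50
  op9 P0: load  L0 → M/I on L0; bus (none); mem=89
  op10 P1: store L0 := 50 → I/M on L0; bus BusRdX Flush; mem=45
  op11 P1: store L0 := 26 → I/M on L0; bus (none); mem=45
  op12 P1: load  L2 → O/S on L2; bus BusRd; mem=47
  op13 P1: load  L2 → O/S on L2; bus (none); mem=47
  op14 P1: store L0 := 79 → I/M on L0; bus (none); mem=45
  op15 P1: load  L1 → S/S on L1; bus (none); mem=50
  op16 P1: load  L1 → S/S on L1; bus (none); mem=50
  op17 P0: store L2 := 10 → M/I on L2; bus BusUpgr; mem=47
  op18 P0: load  L1 → S/S on L1; bus (none); mem=50
  op19 P1: load  L0 → I/M on L0; bus (none); mem=45
  op20 P1: load  L2 → O/S on L2; bus BusRd; mem=47
  op21 P0: load  L2 → O/S on L2; bus (none); mem=47
  op22 P1: store L0 := 10 → I/M on L0; bus (none); mem=45
  op23 P1: store L1 := 49 → I/M on L1; bus BusUpgr; mem=50
  op24 P1: load  L2 → O/S on L2; bus (none); mem=47
  op25 P1: load  L0 → I/M on L0; bus (none); mem=45
  op26 P1: load  L1 → I/M on L1; bus (none); mem=50
  op27 P0: store L1 := 71 → M/I on L1; bus BusRdX Flush; mem=49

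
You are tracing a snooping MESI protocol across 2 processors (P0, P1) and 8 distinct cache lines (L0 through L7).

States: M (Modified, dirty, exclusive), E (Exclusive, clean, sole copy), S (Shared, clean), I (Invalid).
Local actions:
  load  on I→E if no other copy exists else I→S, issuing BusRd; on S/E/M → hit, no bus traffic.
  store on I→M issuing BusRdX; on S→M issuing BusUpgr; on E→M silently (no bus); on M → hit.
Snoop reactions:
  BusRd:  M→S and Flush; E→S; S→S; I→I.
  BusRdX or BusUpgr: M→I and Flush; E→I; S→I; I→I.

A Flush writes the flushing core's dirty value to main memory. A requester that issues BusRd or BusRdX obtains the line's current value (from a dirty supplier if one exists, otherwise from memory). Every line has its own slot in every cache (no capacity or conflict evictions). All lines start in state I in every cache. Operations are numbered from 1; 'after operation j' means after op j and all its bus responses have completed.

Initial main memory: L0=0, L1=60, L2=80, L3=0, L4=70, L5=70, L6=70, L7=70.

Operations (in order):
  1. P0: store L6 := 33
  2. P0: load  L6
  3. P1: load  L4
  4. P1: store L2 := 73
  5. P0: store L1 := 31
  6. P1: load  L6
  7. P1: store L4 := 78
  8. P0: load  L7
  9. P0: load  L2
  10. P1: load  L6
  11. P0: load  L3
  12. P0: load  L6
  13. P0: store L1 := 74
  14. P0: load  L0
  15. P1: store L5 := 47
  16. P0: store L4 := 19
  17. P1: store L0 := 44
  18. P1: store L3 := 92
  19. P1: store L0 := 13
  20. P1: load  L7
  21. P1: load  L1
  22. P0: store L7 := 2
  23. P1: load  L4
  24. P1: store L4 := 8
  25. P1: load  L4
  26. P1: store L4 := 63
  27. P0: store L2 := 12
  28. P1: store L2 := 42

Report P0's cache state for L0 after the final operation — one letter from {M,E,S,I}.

[1] P0: store L6 := 33 | P0:M(33), P1:I | bus: BusRdX
[2] P0: load  L6 | P0:M(33), P1:I | bus: none
[3] P1: load  L4 | P0:I, P1:E(70) | bus: BusRd
[4] P1: store L2 := 73 | P0:I, P1:M(73) | bus: BusRdX
[5] P0: store L1 := 31 | P0:M(31), P1:I | bus: BusRdX
[6] P1: load  L6 | P0:S(33), P1:S(33) | bus: BusRd,Flush
[7] P1: store L4 := 78 | P0:I, P1:M(78) | bus: none
[8] P0: load  L7 | P0:E(70), P1:I | bus: BusRd
[9] P0: load  L2 | P0:S(73), P1:S(73) | bus: BusRd,Flush
[10] P1: load  L6 | P0:S(33), P1:S(33) | bus: none
[11] P0: load  L3 | P0:E(0), P1:I | bus: BusRd
[12] P0: load  L6 | P0:S(33), P1:S(33) | bus: none
[13] P0: store L1 := 74 | P0:M(74), P1:I | bus: none
[14] P0: load  L0 | P0:E(0), P1:I | bus: BusRd
[15] P1: store L5 := 47 | P0:I, P1:M(47) | bus: BusRdX
[16] P0: store L4 := 19 | P0:M(19), P1:I | bus: BusRdX,Flush
[17] P1: store L0 := 44 | P0:I, P1:M(44) | bus: BusRdX
[18] P1: store L3 := 92 | P0:I, P1:M(92) | bus: BusRdX
[19] P1: store L0 := 13 | P0:I, P1:M(13) | bus: none
[20] P1: load  L7 | P0:S(70), P1:S(70) | bus: BusRd
[21] P1: load  L1 | P0:S(74), P1:S(74) | bus: BusRd,Flush
[22] P0: store L7 := 2 | P0:M(2), P1:I | bus: BusUpgr
[23] P1: load  L4 | P0:S(19), P1:S(19) | bus: BusRd,Flush
[24] P1: store L4 := 8 | P0:I, P1:M(8) | bus: BusUpgr
[25] P1: load  L4 | P0:I, P1:M(8) | bus: none
[26] P1: store L4 := 63 | P0:I, P1:M(63) | bus: none
[27] P0: store L2 := 12 | P0:M(12), P1:I | bus: BusUpgr
[28] P1: store L2 := 42 | P0:I, P1:M(42) | bus: BusRdX,Flush

state = I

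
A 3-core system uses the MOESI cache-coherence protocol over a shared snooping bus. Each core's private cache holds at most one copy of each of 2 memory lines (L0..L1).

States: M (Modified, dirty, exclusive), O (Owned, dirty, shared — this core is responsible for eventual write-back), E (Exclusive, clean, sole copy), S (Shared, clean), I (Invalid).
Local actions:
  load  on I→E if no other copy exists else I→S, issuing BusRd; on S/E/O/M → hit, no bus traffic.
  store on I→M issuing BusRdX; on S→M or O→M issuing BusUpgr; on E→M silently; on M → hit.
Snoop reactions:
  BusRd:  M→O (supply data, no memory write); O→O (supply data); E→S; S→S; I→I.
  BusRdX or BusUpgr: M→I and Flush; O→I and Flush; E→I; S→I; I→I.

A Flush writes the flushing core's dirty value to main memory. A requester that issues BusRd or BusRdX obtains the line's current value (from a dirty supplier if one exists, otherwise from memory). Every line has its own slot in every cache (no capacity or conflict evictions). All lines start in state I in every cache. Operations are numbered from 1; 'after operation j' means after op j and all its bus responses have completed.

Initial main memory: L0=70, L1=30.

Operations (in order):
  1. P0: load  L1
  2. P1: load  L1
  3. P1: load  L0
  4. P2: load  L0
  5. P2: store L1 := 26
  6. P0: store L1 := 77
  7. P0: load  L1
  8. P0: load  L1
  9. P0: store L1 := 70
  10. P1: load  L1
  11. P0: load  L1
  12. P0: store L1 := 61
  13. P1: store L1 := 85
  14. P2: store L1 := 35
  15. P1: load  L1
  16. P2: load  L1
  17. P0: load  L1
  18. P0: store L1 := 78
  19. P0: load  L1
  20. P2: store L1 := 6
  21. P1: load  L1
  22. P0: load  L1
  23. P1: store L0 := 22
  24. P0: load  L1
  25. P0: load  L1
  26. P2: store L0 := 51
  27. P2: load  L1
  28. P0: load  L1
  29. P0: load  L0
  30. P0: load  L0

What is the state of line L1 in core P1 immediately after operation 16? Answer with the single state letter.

state = S

1. P0: load  L1  bus=[BusRd]  L1: P0=E P1=I P2=I  mem[L1]=30
2. P1: load  L1  bus=[BusRd]  L1: P0=S P1=S P2=I  mem[L1]=30
3. P1: load  L0  bus=[BusRd]  L0: P0=I P1=E P2=I  mem[L0]=70
4. P2: load  L0  bus=[BusRd]  L0: P0=I P1=S P2=S  mem[L0]=70
5. P2: store L1 := 26  bus=[BusRdX]  L1: P0=I P1=I P2=M  mem[L1]=30
6. P0: store L1 := 77  bus=[BusRdX,Flush]  L1: P0=M P1=I P2=I  mem[L1]=26
7. P0: load  L1  bus=[-]  L1: P0=M P1=I P2=I  mem[L1]=26
8. P0: load  L1  bus=[-]  L1: P0=M P1=I P2=I  mem[L1]=26
9. P0: store L1 := 70  bus=[-]  L1: P0=M P1=I P2=I  mem[L1]=26
10. P1: load  L1  bus=[BusRd]  L1: P0=O P1=S P2=I  mem[L1]=26
11. P0: load  L1  bus=[-]  L1: P0=O P1=S P2=I  mem[L1]=26
12. P0: store L1 := 61  bus=[BusUpgr]  L1: P0=M P1=I P2=I  mem[L1]=26
13. P1: store L1 := 85  bus=[BusRdX,Flush]  L1: P0=I P1=M P2=I  mem[L1]=61
14. P2: store L1 := 35  bus=[BusRdX,Flush]  L1: P0=I P1=I P2=M  mem[L1]=85
15. P1: load  L1  bus=[BusRd]  L1: P0=I P1=S P2=O  mem[L1]=85
16. P2: load  L1  bus=[-]  L1: P0=I P1=S P2=O  mem[L1]=85
17. P0: load  L1  bus=[BusRd]  L1: P0=S P1=S P2=O  mem[L1]=85
18. P0: store L1 := 78  bus=[BusUpgr,Flush]  L1: P0=M P1=I P2=I  mem[L1]=35
19. P0: load  L1  bus=[-]  L1: P0=M P1=I P2=I  mem[L1]=35
20. P2: store L1 := 6  bus=[BusRdX,Flush]  L1: P0=I P1=I P2=M  mem[L1]=78
21. P1: load  L1  bus=[BusRd]  L1: P0=I P1=S P2=O  mem[L1]=78
22. P0: load  L1  bus=[BusRd]  L1: P0=S P1=S P2=O  mem[L1]=78
23. P1: store L0 := 22  bus=[BusUpgr]  L0: P0=I P1=M P2=I  mem[L0]=70
24. P0: load  L1  bus=[-]  L1: P0=S P1=S P2=O  mem[L1]=78
25. P0: load  L1  bus=[-]  L1: P0=S P1=S P2=O  mem[L1]=78
26. P2: store L0 := 51  bus=[BusRdX,Flush]  L0: P0=I P1=I P2=M  mem[L0]=22
27. P2: load  L1  bus=[-]  L1: P0=S P1=S P2=O  mem[L1]=78
28. P0: load  L1  bus=[-]  L1: P0=S P1=S P2=O  mem[L1]=78
29. P0: load  L0  bus=[BusRd]  L0: P0=S P1=I P2=O  mem[L0]=22
30. P0: load  L0  bus=[-]  L0: P0=S P1=I P2=O  mem[L0]=22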